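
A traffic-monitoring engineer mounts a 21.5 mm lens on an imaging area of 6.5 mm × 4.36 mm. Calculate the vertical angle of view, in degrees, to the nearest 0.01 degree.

11.58°

Angle of view α = 2·arctan(h/2f) with h = 4.36 mm and f = 21.5 mm.
h/2f = 0.10140; arctan(0.10140) ≈ 5.7897°, so α ≈ 11.5795°.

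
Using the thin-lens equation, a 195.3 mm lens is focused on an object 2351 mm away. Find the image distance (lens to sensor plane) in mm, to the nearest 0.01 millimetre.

212.99 mm

1/dᵢ = 1/f − 1/dₒ = 1/195.3 − 1/2351 = 0.0046950 mm⁻¹.
dᵢ = 1/0.0046950 ≈ 212.9936 mm.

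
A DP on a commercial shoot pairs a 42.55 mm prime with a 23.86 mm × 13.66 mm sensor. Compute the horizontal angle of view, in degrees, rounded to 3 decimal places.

Angle of view α = 2·arctan(w/2f) with w = 23.86 mm and f = 42.55 mm.
w/2f = 0.28038; arctan(0.28038) ≈ 15.6622°, so α ≈ 31.3244°.

31.324°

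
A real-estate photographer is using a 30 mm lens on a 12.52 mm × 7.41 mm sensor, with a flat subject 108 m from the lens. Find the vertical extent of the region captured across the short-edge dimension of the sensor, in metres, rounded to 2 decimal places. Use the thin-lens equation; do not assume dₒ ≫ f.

26.67 m

dₒ: 108 m = 108000 mm.
Similar triangles through the lens centre give W/dₒ = h/dᵢ; with 1/f = 1/dₒ + 1/dᵢ this gives W = h·(dₒ − f)/f.
W = 7.41 mm × (108000 − 30) / 30 = 7.41 × 3599.0000 ≈ 26668.590 mm = 26.6686 m.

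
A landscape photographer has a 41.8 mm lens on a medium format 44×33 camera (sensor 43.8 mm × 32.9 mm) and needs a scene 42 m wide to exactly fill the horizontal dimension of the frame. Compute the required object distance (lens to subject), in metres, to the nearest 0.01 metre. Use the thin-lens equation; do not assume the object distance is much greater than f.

40.12 m

W: 42 m = 42000 mm.
Magnification m = w/W = dᵢ/dₒ; combined with 1/f = 1/dₒ + 1/dᵢ this gives dₒ = f·(1 + W/w).
dₒ = 41.8 mm × (1 + 42000/43.8) = 41.8 × 959.9041 ≈ 40123.992 mm = 40.124 m.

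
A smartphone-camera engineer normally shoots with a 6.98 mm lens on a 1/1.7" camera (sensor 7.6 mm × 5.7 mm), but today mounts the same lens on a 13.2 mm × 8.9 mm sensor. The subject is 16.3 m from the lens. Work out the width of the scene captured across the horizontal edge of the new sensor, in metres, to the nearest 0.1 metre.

The focal length stays 6.98 mm; the relevant sensor dimension is now w = 13.2 mm. Object distance dₒ = 16.3 m = 16300 mm.
Thin-lens field width W = w·(dₒ − f)/f = 13.2 × (16300 − 6.98)/6.98 ≈ 30812.015 mm = 30.812 m.

30.8 m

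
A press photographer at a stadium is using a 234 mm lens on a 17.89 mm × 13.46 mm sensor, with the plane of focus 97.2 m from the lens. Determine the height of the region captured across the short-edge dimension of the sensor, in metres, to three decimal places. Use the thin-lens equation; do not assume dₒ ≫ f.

dₒ: 97.2 m = 97200 mm.
Similar triangles through the lens centre give W/dₒ = h/dᵢ; with 1/f = 1/dₒ + 1/dᵢ this gives W = h·(dₒ − f)/f.
W = 13.46 mm × (97200 − 234) / 234 = 13.46 × 414.3846 ≈ 5577.617 mm = 5.57762 m.

5.578 m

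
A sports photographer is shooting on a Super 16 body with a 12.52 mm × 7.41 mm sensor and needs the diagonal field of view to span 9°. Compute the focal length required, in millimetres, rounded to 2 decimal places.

Sensor diagonal = √(12.52² + 7.41²) = √211.6585 ≈ 14.5485 mm.
From α = 2·arctan(d/2f) we get f = d / (2·tan(α/2)).
With d = 14.5485 mm and α/2 = 4.5°, tan(α/2) ≈ 0.07870, so f ≈ 14.5485 / 0.15740 ≈ 92.4280 mm.

92.43 mm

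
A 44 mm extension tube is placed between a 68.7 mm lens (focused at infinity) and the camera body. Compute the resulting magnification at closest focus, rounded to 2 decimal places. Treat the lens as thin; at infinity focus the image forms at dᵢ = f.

The tube moves the image plane from f to f + e, so dᵢ = 68.7 + 44 = 112.7 mm. Focus is achieved when 1/f = 1/dₒ + 1/dᵢ, giving dₒ = 1/(1/f − 1/(f+e)).
Magnification m = dᵢ/dₒ = (f+e)·(1/f − 1/(f+e)) = e/f = 44/68.7 ≈ 0.6405.

0.64×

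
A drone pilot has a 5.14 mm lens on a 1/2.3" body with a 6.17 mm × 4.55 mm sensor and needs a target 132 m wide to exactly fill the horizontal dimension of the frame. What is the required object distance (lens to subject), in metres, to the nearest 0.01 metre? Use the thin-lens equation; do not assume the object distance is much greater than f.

W: 132 m = 132000 mm.
Magnification m = w/W = dᵢ/dₒ; combined with 1/f = 1/dₒ + 1/dᵢ this gives dₒ = f·(1 + W/w).
dₒ = 5.14 mm × (1 + 132000/6.17) = 5.14 × 21394.8412 ≈ 109969.484 mm = 109.969 m.

109.97 m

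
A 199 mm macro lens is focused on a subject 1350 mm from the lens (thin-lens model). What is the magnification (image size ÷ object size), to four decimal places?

0.1729×

Thin lens: 1/f = 1/dₒ + 1/dᵢ → 1/dᵢ = 1/199 − 1/1350 = 0.0042844 mm⁻¹, so dᵢ ≈ 233.4057 mm.
Magnification m = dᵢ/dₒ = 233.4057/1350 ≈ 0.17289.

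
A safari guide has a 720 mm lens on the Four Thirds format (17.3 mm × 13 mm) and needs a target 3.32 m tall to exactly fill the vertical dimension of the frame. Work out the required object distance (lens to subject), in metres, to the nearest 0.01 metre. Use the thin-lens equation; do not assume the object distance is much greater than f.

W: 3.32 m = 3320 mm.
Magnification m = h/W = dᵢ/dₒ; combined with 1/f = 1/dₒ + 1/dᵢ this gives dₒ = f·(1 + W/h).
dₒ = 720 mm × (1 + 3320/13) = 720 × 256.3846 ≈ 184596.923 mm = 184.597 m.

184.60 m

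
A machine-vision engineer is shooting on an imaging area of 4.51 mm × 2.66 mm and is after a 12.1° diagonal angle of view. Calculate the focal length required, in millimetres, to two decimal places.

24.70 mm

Sensor diagonal = √(4.51² + 2.66²) = √27.4157 ≈ 5.2360 mm.
From α = 2·arctan(d/2f) we get f = d / (2·tan(α/2)).
With d = 5.2360 mm and α/2 = 6.05°, tan(α/2) ≈ 0.10599, so f ≈ 5.2360 / 0.21197 ≈ 24.7012 mm.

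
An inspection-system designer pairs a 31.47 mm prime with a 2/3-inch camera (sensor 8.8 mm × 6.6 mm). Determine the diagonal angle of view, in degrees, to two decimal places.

Sensor diagonal = √(8.8² + 6.6²) = √121.0000 ≈ 11.0000 mm.
Angle of view α = 2·arctan(d/2f) with d = 11.0000 mm and f = 31.47 mm.
d/2f = 0.17477; arctan(0.17477) ≈ 9.9134°, so α ≈ 19.8269°.

19.83°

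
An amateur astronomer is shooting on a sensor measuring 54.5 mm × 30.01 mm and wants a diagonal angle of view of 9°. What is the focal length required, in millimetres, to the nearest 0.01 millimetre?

395.27 mm

Sensor diagonal = √(54.5² + 30.01²) = √3870.8501 ≈ 62.2162 mm.
From α = 2·arctan(d/2f) we get f = d / (2·tan(α/2)).
With d = 62.2162 mm and α/2 = 4.5°, tan(α/2) ≈ 0.07870, so f ≈ 62.2162 / 0.15740 ≈ 395.2656 mm.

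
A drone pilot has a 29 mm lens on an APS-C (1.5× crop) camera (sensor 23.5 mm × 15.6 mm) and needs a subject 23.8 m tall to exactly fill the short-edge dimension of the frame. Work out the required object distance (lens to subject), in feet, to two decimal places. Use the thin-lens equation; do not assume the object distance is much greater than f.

145.25 ft

W: 23.8 m = 23800 mm.
Magnification m = h/W = dᵢ/dₒ; combined with 1/f = 1/dₒ + 1/dᵢ this gives dₒ = f·(1 + W/h).
dₒ = 29 mm × (1 + 23800/15.6) = 29 × 1526.6410 ≈ 44272.590 mm = 44272.590/304.8 ft = 145.251 ft.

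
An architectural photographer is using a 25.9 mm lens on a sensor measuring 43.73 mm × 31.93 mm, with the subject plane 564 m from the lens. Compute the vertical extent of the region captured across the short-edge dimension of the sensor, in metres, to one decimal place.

dₒ: 564 m = 564000 mm.
Similar triangles through the lens centre give W/dₒ = h/dᵢ; with 1/f = 1/dₒ + 1/dᵢ this gives W = h·(dₒ − f)/f.
W = 31.93 mm × (564000 − 25.9) / 25.9 = 31.93 × 21775.0618 ≈ 695277.723 mm = 695.278 m.

695.3 m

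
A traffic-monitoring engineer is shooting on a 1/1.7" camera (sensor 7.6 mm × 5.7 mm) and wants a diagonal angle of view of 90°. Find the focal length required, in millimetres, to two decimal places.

Sensor diagonal = √(7.6² + 5.7²) = √90.2500 ≈ 9.5000 mm.
From α = 2·arctan(d/2f) we get f = d / (2·tan(α/2)).
With d = 9.5000 mm and α/2 = 45°, tan(α/2) ≈ 1.00000, so f ≈ 9.5000 / 2.00000 ≈ 4.7500 mm.

4.75 mm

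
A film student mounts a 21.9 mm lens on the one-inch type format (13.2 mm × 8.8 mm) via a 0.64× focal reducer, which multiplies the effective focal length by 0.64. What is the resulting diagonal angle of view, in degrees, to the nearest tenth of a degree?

59.0°

Effective focal length f = 21.9 × 0.64 = 14.016 mm.
Sensor diagonal = √(13.2² + 8.8²) = √251.6800 ≈ 15.8644 mm.
α = 2·arctan(15.864 / (2 × 14.016)) = 2·arctan(0.56594) ≈ 59.0145°.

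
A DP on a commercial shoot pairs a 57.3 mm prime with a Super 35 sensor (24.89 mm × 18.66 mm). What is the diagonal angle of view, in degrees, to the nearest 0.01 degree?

Sensor diagonal = √(24.89² + 18.66²) = √967.7077 ≈ 31.1080 mm.
Angle of view α = 2·arctan(d/2f) with d = 31.1080 mm and f = 57.3 mm.
d/2f = 0.27145; arctan(0.27145) ≈ 15.1869°, so α ≈ 30.3738°.

30.37°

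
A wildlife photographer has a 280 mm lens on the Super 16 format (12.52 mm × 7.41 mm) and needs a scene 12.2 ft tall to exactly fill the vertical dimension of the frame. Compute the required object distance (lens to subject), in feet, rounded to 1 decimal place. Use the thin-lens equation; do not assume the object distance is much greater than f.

W: 12.2 ft × 304.8 mm/ft = 3718.56 mm.
Magnification m = h/W = dᵢ/dₒ; combined with 1/f = 1/dₒ + 1/dᵢ this gives dₒ = f·(1 + W/h).
dₒ = 280 mm × (1 + 3718.56/7.41) = 280 × 502.8299 ≈ 140792.384 mm = 140792.384/304.8 ft = 461.917 ft.

461.9 ft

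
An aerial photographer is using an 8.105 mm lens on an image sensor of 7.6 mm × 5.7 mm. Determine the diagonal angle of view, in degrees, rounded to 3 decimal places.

60.746°

Sensor diagonal = √(7.6² + 5.7²) = √90.2500 ≈ 9.5000 mm.
Angle of view α = 2·arctan(d/2f) with d = 9.5000 mm and f = 8.105 mm.
d/2f = 0.58606; arctan(0.58606) ≈ 30.3728°, so α ≈ 60.7456°.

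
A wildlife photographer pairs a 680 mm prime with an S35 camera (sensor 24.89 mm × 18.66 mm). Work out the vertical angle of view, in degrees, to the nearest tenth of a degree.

1.6°

Angle of view α = 2·arctan(h/2f) with h = 18.66 mm and f = 680 mm.
h/2f = 0.01372; arctan(0.01372) ≈ 0.7861°, so α ≈ 1.5722°.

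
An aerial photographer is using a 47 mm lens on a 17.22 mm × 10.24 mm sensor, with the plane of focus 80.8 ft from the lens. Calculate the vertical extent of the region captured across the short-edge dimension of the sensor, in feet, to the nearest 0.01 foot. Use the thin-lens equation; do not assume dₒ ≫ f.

17.57 ft

dₒ: 80.8 ft × 304.8 mm/ft = 24627.84 mm.
Similar triangles through the lens centre give W/dₒ = h/dᵢ; with 1/f = 1/dₒ + 1/dᵢ this gives W = h·(dₒ − f)/f.
W = 10.24 mm × (24627.8 − 47) / 47 = 10.24 × 522.9966 ≈ 5355.485 mm = 5355.485/304.8 ft = 17.5705 ft.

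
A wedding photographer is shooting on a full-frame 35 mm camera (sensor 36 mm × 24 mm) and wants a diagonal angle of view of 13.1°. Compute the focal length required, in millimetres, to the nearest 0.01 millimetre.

Sensor diagonal = √(36² + 24²) = √1872.0000 ≈ 43.2666 mm.
From α = 2·arctan(d/2f) we get f = d / (2·tan(α/2)).
With d = 43.2666 mm and α/2 = 6.55°, tan(α/2) ≈ 0.11482, so f ≈ 43.2666 / 0.22964 ≈ 188.4111 mm.

188.41 mm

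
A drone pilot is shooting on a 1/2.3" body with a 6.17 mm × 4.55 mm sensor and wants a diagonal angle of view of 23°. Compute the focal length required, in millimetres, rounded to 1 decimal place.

18.8 mm

Sensor diagonal = √(6.17² + 4.55²) = √58.7714 ≈ 7.6663 mm.
From α = 2·arctan(d/2f) we get f = d / (2·tan(α/2)).
With d = 7.6663 mm and α/2 = 11.5°, tan(α/2) ≈ 0.20345, so f ≈ 7.6663 / 0.40690 ≈ 18.8404 mm.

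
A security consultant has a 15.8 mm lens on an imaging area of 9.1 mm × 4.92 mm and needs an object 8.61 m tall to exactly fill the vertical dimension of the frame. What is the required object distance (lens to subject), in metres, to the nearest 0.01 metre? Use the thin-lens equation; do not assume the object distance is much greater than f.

W: 8.61 m = 8610 mm.
Magnification m = h/W = dᵢ/dₒ; combined with 1/f = 1/dₒ + 1/dᵢ this gives dₒ = f·(1 + W/h).
dₒ = 15.8 mm × (1 + 8610/4.92) = 15.8 × 1751.0000 ≈ 27665.800 mm = 27.6658 m.

27.67 m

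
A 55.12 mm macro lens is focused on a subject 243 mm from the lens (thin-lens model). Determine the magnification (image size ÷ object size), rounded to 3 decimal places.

Thin lens: 1/f = 1/dₒ + 1/dᵢ → 1/dᵢ = 1/55.12 − 1/243 = 0.0140270 mm⁻¹, so dᵢ ≈ 71.2910 mm.
Magnification m = dᵢ/dₒ = 71.2910/243 ≈ 0.29338.

0.293×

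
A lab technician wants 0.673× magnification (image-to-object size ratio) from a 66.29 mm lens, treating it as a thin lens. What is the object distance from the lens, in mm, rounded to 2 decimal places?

With m = dᵢ/dₒ and 1/f = 1/dₒ + 1/dᵢ, substituting dᵢ = m·dₒ gives 1/f = (1 + 1/m)/dₒ, hence dₒ = f·(1 + 1/m).
dₒ = 66.29 × (1 + 1/0.673) = 66.29 × 2.48588 ≈ 164.789 mm.

164.79 mm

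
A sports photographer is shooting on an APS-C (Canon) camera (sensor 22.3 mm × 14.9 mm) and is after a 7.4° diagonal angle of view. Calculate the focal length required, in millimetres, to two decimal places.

207.37 mm

Sensor diagonal = √(22.3² + 14.9²) = √719.3000 ≈ 26.8198 mm.
From α = 2·arctan(d/2f) we get f = d / (2·tan(α/2)).
With d = 26.8198 mm and α/2 = 3.7°, tan(α/2) ≈ 0.06467, so f ≈ 26.8198 / 0.12933 ≈ 207.3680 mm.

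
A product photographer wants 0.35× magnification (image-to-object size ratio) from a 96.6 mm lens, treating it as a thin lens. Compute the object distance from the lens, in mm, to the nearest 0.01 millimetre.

372.60 mm

With m = dᵢ/dₒ and 1/f = 1/dₒ + 1/dᵢ, substituting dᵢ = m·dₒ gives 1/f = (1 + 1/m)/dₒ, hence dₒ = f·(1 + 1/m).
dₒ = 96.6 × (1 + 1/0.35) = 96.6 × 3.85714 ≈ 372.600 mm.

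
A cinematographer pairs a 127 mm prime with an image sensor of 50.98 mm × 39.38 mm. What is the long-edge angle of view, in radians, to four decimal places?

Angle of view α = 2·arctan(w/2f) with w = 50.98 mm and f = 127 mm.
w/2f = 0.20071; arctan(0.20071) ≈ 0.1981 rad, so α ≈ 0.3962 rad.

0.3962 rad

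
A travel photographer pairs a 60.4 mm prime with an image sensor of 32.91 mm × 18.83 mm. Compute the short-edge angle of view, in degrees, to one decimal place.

17.7°

Angle of view α = 2·arctan(h/2f) with h = 18.83 mm and f = 60.4 mm.
h/2f = 0.15588; arctan(0.15588) ≈ 8.8598°, so α ≈ 17.7196°.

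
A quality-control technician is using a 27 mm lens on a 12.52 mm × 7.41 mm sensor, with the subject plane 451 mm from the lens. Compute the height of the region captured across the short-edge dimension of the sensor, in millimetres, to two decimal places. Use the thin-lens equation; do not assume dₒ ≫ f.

Similar triangles through the lens centre give W/dₒ = h/dᵢ; with 1/f = 1/dₒ + 1/dᵢ this gives W = h·(dₒ − f)/f.
W = 7.41 mm × (451 − 27) / 27 = 7.41 × 15.7037 ≈ 116.364 mm.

116.36 mm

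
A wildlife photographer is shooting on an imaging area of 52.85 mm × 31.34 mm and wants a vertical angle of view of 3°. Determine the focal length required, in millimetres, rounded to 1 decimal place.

From α = 2·arctan(h/2f) we get f = h / (2·tan(α/2)).
With h = 31.34 mm and α/2 = 1.5°, tan(α/2) ≈ 0.02619, so f ≈ 31.34 / 0.05237 ≈ 598.4132 mm.

598.4 mm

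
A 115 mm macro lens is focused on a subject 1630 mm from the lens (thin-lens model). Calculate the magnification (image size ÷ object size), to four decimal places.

Thin lens: 1/f = 1/dₒ + 1/dᵢ → 1/dᵢ = 1/115 − 1/1630 = 0.0080822 mm⁻¹, so dᵢ ≈ 123.7294 mm.
Magnification m = dᵢ/dₒ = 123.7294/1630 ≈ 0.07591.

0.0759×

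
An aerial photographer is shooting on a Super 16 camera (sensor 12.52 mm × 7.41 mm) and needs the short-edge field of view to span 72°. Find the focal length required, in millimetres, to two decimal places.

5.10 mm

From α = 2·arctan(h/2f) we get f = h / (2·tan(α/2)).
With h = 7.41 mm and α/2 = 36°, tan(α/2) ≈ 0.72654, so f ≈ 7.41 / 1.45309 ≈ 5.0995 mm.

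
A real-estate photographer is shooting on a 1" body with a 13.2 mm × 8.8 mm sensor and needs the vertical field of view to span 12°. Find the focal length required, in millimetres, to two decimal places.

From α = 2·arctan(h/2f) we get f = h / (2·tan(α/2)).
With h = 8.8 mm and α/2 = 6°, tan(α/2) ≈ 0.10510, so f ≈ 8.8 / 0.21021 ≈ 41.8632 mm.

41.86 mm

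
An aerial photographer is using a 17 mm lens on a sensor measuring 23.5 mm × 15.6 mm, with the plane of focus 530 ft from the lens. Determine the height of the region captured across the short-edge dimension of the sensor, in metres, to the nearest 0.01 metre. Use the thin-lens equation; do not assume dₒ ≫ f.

148.22 m

dₒ: 530 ft × 304.8 mm/ft = 161543.99 mm.
Similar triangles through the lens centre give W/dₒ = h/dᵢ; with 1/f = 1/dₒ + 1/dᵢ this gives W = h·(dₒ − f)/f.
W = 15.6 mm × (161544 − 17) / 17 = 15.6 × 9501.5879 ≈ 148224.772 mm = 148.225 m.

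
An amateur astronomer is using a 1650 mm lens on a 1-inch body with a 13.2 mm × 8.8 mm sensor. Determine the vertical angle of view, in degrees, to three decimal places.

0.306°

Angle of view α = 2·arctan(h/2f) with h = 8.8 mm and f = 1650 mm.
h/2f = 0.00267; arctan(0.00267) ≈ 0.1528°, so α ≈ 0.3056°.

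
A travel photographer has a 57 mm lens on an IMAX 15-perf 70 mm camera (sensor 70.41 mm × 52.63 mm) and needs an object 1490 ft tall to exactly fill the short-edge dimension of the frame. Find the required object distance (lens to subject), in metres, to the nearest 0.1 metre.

491.9 m

W: 1490 ft × 304.8 mm/ft = 454151.99 mm.
Magnification m = h/W = dᵢ/dₒ; combined with 1/f = 1/dₒ + 1/dᵢ this gives dₒ = f·(1 + W/h).
dₒ = 57 mm × (1 + 454152/52.63) = 57 × 8630.1466 ≈ 491918.356 mm = 491.918 m.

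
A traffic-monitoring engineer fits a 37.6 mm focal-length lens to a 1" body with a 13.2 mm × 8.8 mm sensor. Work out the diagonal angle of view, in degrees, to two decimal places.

Sensor diagonal = √(13.2² + 8.8²) = √251.6800 ≈ 15.8644 mm.
Angle of view α = 2·arctan(d/2f) with d = 15.8644 mm and f = 37.6 mm.
d/2f = 0.21096; arctan(0.21096) ≈ 11.9126°, so α ≈ 23.8252°.

23.83°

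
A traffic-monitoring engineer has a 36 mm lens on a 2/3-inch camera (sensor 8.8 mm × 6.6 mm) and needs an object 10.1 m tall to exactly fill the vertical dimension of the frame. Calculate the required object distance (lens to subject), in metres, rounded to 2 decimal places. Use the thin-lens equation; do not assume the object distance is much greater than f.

55.13 m

W: 10.1 m = 10100 mm.
Magnification m = h/W = dᵢ/dₒ; combined with 1/f = 1/dₒ + 1/dᵢ this gives dₒ = f·(1 + W/h).
dₒ = 36 mm × (1 + 10100/6.6) = 36 × 1531.3030 ≈ 55126.909 mm = 55.1269 m.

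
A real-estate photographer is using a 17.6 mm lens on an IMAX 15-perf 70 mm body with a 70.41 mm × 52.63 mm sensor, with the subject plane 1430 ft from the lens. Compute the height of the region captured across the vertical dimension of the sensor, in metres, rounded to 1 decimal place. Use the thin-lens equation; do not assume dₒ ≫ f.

1303.3 m

dₒ: 1430 ft × 304.8 mm/ft = 435863.99 mm.
Similar triangles through the lens centre give W/dₒ = h/dᵢ; with 1/f = 1/dₒ + 1/dᵢ this gives W = h·(dₒ − f)/f.
W = 52.63 mm × (435864 − 17.6) / 17.6 = 52.63 × 24763.9992 ≈ 1303329.278 mm = 1303.33 m.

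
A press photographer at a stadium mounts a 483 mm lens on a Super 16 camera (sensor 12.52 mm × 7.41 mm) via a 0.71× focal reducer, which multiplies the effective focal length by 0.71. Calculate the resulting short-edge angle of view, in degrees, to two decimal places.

Effective focal length f = 483 × 0.71 = 342.93 mm.
α = 2·arctan(7.41 / (2 × 342.93)) = 2·arctan(0.01080) ≈ 1.2380°.

1.24°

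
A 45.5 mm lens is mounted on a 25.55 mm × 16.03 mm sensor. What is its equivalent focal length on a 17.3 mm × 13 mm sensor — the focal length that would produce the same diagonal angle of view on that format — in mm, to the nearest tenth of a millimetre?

32.6 mm

Sensor diagonal = √(25.55² + 16.03²) = √909.7634 ≈ 30.1623 mm.
Sensor diagonal = √(17.3² + 13²) = √468.2900 ≈ 21.6400 mm.
Equal angle of view means equal diagonal/f ratio, so f₂ = f₁ · (diagonal₂/diagonal₁) = 45.5 × 21.6400/30.1623.
f₂ = 45.5 × 0.71745 ≈ 32.644 mm.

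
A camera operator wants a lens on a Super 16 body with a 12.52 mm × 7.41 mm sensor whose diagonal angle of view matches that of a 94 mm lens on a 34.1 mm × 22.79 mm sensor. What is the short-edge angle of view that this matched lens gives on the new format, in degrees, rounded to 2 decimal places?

Sensor diagonal = √(34.1² + 22.79²) = √1682.1941 ≈ 41.0146 mm.
Sensor diagonal = √(12.52² + 7.41²) = √211.6585 ≈ 14.5485 mm.
Equal diagonal AOV ⇒ f₂ = f₁ · 14.5485/41.0146 = 94 × 0.35472 ≈ 33.3432 mm.
Short-edge AOV on the new format = 2·arctan(7.41 / (2 × 33.3432)) = 2·arctan(0.11112) ≈ 12.6811°.

12.68°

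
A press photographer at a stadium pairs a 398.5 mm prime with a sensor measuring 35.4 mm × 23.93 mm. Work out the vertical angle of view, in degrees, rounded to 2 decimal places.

3.44°

Angle of view α = 2·arctan(h/2f) with h = 23.93 mm and f = 398.5 mm.
h/2f = 0.03003; arctan(0.03003) ≈ 1.7198°, so α ≈ 3.4396°.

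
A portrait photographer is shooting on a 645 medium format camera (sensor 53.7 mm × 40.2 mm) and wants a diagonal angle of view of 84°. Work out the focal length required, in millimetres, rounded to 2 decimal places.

Sensor diagonal = √(53.7² + 40.2²) = √4499.7300 ≈ 67.0800 mm.
From α = 2·arctan(d/2f) we get f = d / (2·tan(α/2)).
With d = 67.0800 mm and α/2 = 42°, tan(α/2) ≈ 0.90040, so f ≈ 67.0800 / 1.80081 ≈ 37.2500 mm.

37.25 mm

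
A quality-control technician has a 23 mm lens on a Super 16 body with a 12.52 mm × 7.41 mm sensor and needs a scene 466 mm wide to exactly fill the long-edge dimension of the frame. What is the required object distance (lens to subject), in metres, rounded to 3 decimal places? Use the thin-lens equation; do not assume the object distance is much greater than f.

Magnification m = w/W = dᵢ/dₒ; combined with 1/f = 1/dₒ + 1/dᵢ this gives dₒ = f·(1 + W/w).
dₒ = 23 mm × (1 + 466/12.52) = 23 × 38.2204 ≈ 879.070 mm = 0.87907 m.

0.879 m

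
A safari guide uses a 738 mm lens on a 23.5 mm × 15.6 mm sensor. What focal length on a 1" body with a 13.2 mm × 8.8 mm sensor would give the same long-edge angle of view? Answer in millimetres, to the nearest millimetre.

415 mm

Equal angle of view means equal width/f ratio, so f₂ = f₁ · (width₂/width₁) = 738 × 13.2/23.5.
f₂ = 738 × 0.56170 ≈ 414.536 mm.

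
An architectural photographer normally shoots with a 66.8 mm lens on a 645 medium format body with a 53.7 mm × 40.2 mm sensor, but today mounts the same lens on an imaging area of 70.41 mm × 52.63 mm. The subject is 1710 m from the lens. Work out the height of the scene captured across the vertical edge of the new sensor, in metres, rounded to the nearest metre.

1347 m

The focal length stays 66.8 mm; the relevant sensor dimension is now h = 52.63 mm. Object distance dₒ = 1710 m = 1.71e+06 mm.
Thin-lens field height W = h·(dₒ − f)/f = 52.63 × (1.71e+06 − 66.8)/66.8 ≈ 1347212.340 mm = 1347.21 m.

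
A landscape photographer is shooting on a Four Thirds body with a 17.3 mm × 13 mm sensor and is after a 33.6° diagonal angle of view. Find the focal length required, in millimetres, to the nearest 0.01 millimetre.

35.84 mm

Sensor diagonal = √(17.3² + 13²) = √468.2900 ≈ 21.6400 mm.
From α = 2·arctan(d/2f) we get f = d / (2·tan(α/2)).
With d = 21.6400 mm and α/2 = 16.8°, tan(α/2) ≈ 0.30192, so f ≈ 21.6400 / 0.60384 ≈ 35.8376 mm.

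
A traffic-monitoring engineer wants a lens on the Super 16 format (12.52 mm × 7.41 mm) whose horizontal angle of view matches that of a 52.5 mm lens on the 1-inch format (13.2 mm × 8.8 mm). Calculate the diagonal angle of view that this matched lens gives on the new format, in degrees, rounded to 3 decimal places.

Equal horizontal AOV ⇒ f₂ = f₁ · 12.52/13.2 = 52.5 × 0.94848 ≈ 49.7955 mm.
Sensor diagonal = √(12.52² + 7.41²) = √211.6585 ≈ 14.5485 mm.
Diagonal AOV on the new format = 2·arctan(14.5485 / (2 × 49.7955)) = 2·arctan(0.14608) ≈ 16.6222°.

16.622°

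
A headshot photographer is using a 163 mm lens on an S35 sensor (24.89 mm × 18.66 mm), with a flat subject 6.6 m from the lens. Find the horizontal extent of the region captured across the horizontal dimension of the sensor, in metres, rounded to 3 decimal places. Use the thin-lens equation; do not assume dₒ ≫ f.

0.983 m

dₒ: 6.6 m = 6600 mm.
Similar triangles through the lens centre give W/dₒ = w/dᵢ; with 1/f = 1/dₒ + 1/dᵢ this gives W = w·(dₒ − f)/f.
W = 24.89 mm × (6600 − 163) / 163 = 24.89 × 39.4908 ≈ 982.926 mm = 0.982926 m.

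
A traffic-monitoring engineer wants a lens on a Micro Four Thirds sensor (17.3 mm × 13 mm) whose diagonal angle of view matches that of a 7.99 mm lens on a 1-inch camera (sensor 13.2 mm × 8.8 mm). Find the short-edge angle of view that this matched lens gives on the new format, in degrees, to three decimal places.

Sensor diagonal = √(13.2² + 8.8²) = √251.6800 ≈ 15.8644 mm.
Sensor diagonal = √(17.3² + 13²) = √468.2900 ≈ 21.6400 mm.
Equal diagonal AOV ⇒ f₂ = f₁ · 21.6400/15.8644 = 7.99 × 1.36406 ≈ 10.8988 mm.
Short-edge AOV on the new format = 2·arctan(13 / (2 × 10.8988)) = 2·arctan(0.59639) ≈ 61.6232°.

61.623°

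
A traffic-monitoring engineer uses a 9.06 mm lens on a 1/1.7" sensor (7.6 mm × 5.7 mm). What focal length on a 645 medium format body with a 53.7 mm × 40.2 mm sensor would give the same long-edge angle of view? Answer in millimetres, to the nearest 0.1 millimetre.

Equal angle of view means equal width/f ratio, so f₂ = f₁ · (width₂/width₁) = 9.06 × 53.7/7.6.
f₂ = 9.06 × 7.06579 ≈ 64.016 mm.

64.0 mm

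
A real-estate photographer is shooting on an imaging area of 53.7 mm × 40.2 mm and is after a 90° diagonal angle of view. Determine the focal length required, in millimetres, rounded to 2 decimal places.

Sensor diagonal = √(53.7² + 40.2²) = √4499.7300 ≈ 67.0800 mm.
From α = 2·arctan(d/2f) we get f = d / (2·tan(α/2)).
With d = 67.0800 mm and α/2 = 45°, tan(α/2) ≈ 1.00000, so f ≈ 67.0800 / 2.00000 ≈ 33.5400 mm.

33.54 mm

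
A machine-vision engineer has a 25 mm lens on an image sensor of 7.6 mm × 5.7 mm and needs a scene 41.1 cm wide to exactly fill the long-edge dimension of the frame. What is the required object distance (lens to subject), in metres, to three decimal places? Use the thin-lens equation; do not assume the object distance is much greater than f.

1.377 m

W: 41.1 cm = 411 mm.
Magnification m = w/W = dᵢ/dₒ; combined with 1/f = 1/dₒ + 1/dᵢ this gives dₒ = f·(1 + W/w).
dₒ = 25 mm × (1 + 411/7.6) = 25 × 55.0789 ≈ 1376.974 mm = 1.37697 m.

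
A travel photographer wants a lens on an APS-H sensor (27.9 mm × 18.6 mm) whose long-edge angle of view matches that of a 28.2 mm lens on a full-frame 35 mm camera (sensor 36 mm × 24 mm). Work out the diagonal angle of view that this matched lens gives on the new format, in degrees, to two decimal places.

74.99°

Equal long-edge AOV ⇒ f₂ = f₁ · 27.9/36 = 28.2 × 0.77500 ≈ 21.8550 mm.
Sensor diagonal = √(27.9² + 18.6²) = √1124.3700 ≈ 33.5316 mm.
Diagonal AOV on the new format = 2·arctan(33.5316 / (2 × 21.8550)) = 2·arctan(0.76714) ≈ 74.9864°.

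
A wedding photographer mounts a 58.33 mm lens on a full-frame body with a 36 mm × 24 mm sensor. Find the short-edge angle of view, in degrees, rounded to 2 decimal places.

Angle of view α = 2·arctan(h/2f) with h = 24 mm and f = 58.33 mm.
h/2f = 0.20573; arctan(0.20573) ≈ 11.6250°, so α ≈ 23.2501°.

23.25°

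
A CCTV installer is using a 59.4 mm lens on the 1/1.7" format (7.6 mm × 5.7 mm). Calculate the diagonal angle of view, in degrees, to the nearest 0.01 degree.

Sensor diagonal = √(7.6² + 5.7²) = √90.2500 ≈ 9.5000 mm.
Angle of view α = 2·arctan(d/2f) with d = 9.5000 mm and f = 59.4 mm.
d/2f = 0.07997; arctan(0.07997) ≈ 4.5720°, so α ≈ 9.1440°.

9.14°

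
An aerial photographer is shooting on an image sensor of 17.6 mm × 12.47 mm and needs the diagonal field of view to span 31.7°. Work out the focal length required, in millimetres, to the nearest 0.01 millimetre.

Sensor diagonal = √(17.6² + 12.47²) = √465.2609 ≈ 21.5699 mm.
From α = 2·arctan(d/2f) we get f = d / (2·tan(α/2)).
With d = 21.5699 mm and α/2 = 15.85°, tan(α/2) ≈ 0.28391, so f ≈ 21.5699 / 0.56783 ≈ 37.9867 mm.

37.99 mm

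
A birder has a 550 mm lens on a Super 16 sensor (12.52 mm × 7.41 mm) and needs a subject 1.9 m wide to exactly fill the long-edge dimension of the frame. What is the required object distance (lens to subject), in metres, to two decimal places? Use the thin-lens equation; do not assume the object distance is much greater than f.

84.02 m

W: 1.9 m = 1900 mm.
Magnification m = w/W = dᵢ/dₒ; combined with 1/f = 1/dₒ + 1/dᵢ this gives dₒ = f·(1 + W/w).
dₒ = 550 mm × (1 + 1900/12.52) = 550 × 152.7572 ≈ 84016.454 mm = 84.0165 m.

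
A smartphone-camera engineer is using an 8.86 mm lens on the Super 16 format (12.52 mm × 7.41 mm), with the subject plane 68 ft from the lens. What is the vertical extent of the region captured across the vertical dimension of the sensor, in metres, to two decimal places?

dₒ: 68 ft × 304.8 mm/ft = 20726.40 mm.
Similar triangles through the lens centre give W/dₒ = h/dᵢ; with 1/f = 1/dₒ + 1/dᵢ this gives W = h·(dₒ − f)/f.
W = 7.41 mm × (20726.4 − 8.86) / 8.86 = 7.41 × 2338.3227 ≈ 17326.971 mm = 17.327 m.

17.33 m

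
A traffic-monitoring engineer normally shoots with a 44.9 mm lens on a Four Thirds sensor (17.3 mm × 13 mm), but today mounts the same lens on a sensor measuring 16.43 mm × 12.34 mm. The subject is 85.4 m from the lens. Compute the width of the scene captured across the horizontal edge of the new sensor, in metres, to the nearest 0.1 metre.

31.2 m

The focal length stays 44.9 mm; the relevant sensor dimension is now w = 16.43 mm. Object distance dₒ = 85.4 m = 85400 mm.
Thin-lens field width W = w·(dₒ − f)/f = 16.43 × (85400 − 44.9)/44.9 ≈ 31233.503 mm = 31.2335 m.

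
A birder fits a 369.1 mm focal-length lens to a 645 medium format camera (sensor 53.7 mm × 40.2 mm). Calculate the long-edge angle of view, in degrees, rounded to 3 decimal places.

8.321°

Angle of view α = 2·arctan(w/2f) with w = 53.7 mm and f = 369.1 mm.
w/2f = 0.07274; arctan(0.07274) ≈ 4.1606°, so α ≈ 8.3212°.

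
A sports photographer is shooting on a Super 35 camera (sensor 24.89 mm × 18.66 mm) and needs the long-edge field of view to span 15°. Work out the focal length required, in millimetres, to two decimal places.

94.53 mm

From α = 2·arctan(w/2f) we get f = w / (2·tan(α/2)).
With w = 24.89 mm and α/2 = 7.5°, tan(α/2) ≈ 0.13165, so f ≈ 24.89 / 0.26330 ≈ 94.5292 mm.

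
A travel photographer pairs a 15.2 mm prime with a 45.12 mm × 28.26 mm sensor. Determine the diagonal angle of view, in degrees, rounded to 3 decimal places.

120.547°

Sensor diagonal = √(45.12² + 28.26²) = √2834.4420 ≈ 53.2395 mm.
Angle of view α = 2·arctan(d/2f) with d = 53.2395 mm and f = 15.2 mm.
d/2f = 1.75130; arctan(1.75130) ≈ 60.2734°, so α ≈ 120.5468°.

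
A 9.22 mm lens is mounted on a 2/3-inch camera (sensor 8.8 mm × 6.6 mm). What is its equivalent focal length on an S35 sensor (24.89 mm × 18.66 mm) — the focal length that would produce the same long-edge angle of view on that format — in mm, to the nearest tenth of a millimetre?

Equal angle of view means equal width/f ratio, so f₂ = f₁ · (width₂/width₁) = 9.22 × 24.89/8.8.
f₂ = 9.22 × 2.82841 ≈ 26.078 mm.

26.1 mm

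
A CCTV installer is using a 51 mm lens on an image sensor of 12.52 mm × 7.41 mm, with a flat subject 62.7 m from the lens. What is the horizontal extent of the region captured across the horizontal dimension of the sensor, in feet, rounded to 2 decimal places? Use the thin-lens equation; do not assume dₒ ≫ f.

50.46 ft

dₒ: 62.7 m = 62700 mm.
Similar triangles through the lens centre give W/dₒ = w/dᵢ; with 1/f = 1/dₒ + 1/dᵢ this gives W = w·(dₒ − f)/f.
W = 12.52 mm × (62700 − 51) / 51 = 12.52 × 1228.4118 ≈ 15379.715 mm = 15379.715/304.8 ft = 50.4584 ft.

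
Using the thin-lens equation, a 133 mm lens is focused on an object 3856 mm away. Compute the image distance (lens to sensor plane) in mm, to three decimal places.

137.751 mm

1/dᵢ = 1/f − 1/dₒ = 1/133 − 1/3856 = 0.0072595 mm⁻¹.
dᵢ = 1/0.0072595 ≈ 137.7513 mm.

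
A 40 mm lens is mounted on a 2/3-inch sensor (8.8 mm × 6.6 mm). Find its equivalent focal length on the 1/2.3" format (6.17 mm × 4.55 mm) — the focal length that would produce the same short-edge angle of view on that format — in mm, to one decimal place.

27.6 mm

Equal angle of view means equal height/f ratio, so f₂ = f₁ · (height₂/height₁) = 40 × 4.55/6.6.
f₂ = 40 × 0.68939 ≈ 27.576 mm.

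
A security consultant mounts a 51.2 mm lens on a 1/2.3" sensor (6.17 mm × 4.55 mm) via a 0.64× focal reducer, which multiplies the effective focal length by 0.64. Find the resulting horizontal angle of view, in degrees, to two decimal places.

10.76°

Effective focal length f = 51.2 × 0.64 = 32.768 mm.
α = 2·arctan(6.17 / (2 × 32.768)) = 2·arctan(0.09415) ≈ 10.7567°.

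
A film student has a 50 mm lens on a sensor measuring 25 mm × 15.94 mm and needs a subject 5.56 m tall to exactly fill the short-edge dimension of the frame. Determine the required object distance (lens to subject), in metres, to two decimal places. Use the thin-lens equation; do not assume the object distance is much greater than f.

17.49 m

W: 5.56 m = 5560 mm.
Magnification m = h/W = dᵢ/dₒ; combined with 1/f = 1/dₒ + 1/dᵢ this gives dₒ = f·(1 + W/h).
dₒ = 50 mm × (1 + 5560/15.94) = 50 × 349.8080 ≈ 17490.402 mm = 17.4904 m.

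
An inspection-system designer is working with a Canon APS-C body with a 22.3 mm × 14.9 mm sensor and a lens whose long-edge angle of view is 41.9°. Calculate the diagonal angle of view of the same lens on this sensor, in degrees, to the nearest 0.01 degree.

49.45°

From the long-edge AOV: f = 22.3 / (2·tan(20.95°)) = 22.3 / 0.76573 ≈ 29.1227 mm.
Sensor diagonal = √(22.3² + 14.9²) = √719.3000 ≈ 26.8198 mm.
Diagonal AOV = 2·arctan(26.8198 / (2 × 29.1227)) = 2·arctan(0.46046) ≈ 49.4485°.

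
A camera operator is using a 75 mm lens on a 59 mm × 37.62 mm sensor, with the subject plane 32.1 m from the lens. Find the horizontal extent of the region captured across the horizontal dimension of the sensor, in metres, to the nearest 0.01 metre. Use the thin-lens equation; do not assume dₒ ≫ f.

25.19 m

dₒ: 32.1 m = 32100 mm.
Similar triangles through the lens centre give W/dₒ = w/dᵢ; with 1/f = 1/dₒ + 1/dᵢ this gives W = w·(dₒ − f)/f.
W = 59 mm × (32100 − 75) / 75 = 59 × 427.0000 ≈ 25193.000 mm = 25.193 m.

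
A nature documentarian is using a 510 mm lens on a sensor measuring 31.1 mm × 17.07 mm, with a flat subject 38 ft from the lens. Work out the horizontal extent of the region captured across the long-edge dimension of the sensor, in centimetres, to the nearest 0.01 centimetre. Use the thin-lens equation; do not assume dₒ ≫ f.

67.52 cm

dₒ: 38 ft × 304.8 mm/ft = 11582.40 mm.
Similar triangles through the lens centre give W/dₒ = w/dᵢ; with 1/f = 1/dₒ + 1/dᵢ this gives W = w·(dₒ − f)/f.
W = 31.1 mm × (11582.4 − 510) / 510 = 31.1 × 21.7106 ≈ 675.199 mm = 67.5199 cm.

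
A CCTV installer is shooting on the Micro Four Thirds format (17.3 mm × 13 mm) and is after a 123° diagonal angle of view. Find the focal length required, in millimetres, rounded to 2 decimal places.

Sensor diagonal = √(17.3² + 13²) = √468.2900 ≈ 21.6400 mm.
From α = 2·arctan(d/2f) we get f = d / (2·tan(α/2)).
With d = 21.6400 mm and α/2 = 61.5°, tan(α/2) ≈ 1.84177, so f ≈ 21.6400 / 3.68354 ≈ 5.8748 mm.

5.87 mm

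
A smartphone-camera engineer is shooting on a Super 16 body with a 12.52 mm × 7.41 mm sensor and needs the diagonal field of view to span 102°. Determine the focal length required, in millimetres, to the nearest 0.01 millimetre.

Sensor diagonal = √(12.52² + 7.41²) = √211.6585 ≈ 14.5485 mm.
From α = 2·arctan(d/2f) we get f = d / (2·tan(α/2)).
With d = 14.5485 mm and α/2 = 51°, tan(α/2) ≈ 1.23490, so f ≈ 14.5485 / 2.46979 ≈ 5.8906 mm.

5.89 mm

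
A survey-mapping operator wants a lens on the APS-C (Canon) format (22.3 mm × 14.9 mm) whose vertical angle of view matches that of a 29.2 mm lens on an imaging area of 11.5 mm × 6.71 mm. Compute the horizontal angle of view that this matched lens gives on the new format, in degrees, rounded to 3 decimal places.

Equal vertical AOV ⇒ f₂ = f₁ · 14.9/6.71 = 29.2 × 2.22057 ≈ 64.8405 mm.
Horizontal AOV on the new format = 2·arctan(22.3 / (2 × 64.8405)) = 2·arctan(0.17196) ≈ 19.5143°.

19.514°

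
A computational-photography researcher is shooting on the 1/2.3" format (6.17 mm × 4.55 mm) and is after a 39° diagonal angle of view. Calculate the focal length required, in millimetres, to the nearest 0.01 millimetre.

Sensor diagonal = √(6.17² + 4.55²) = √58.7714 ≈ 7.6663 mm.
From α = 2·arctan(d/2f) we get f = d / (2·tan(α/2)).
With d = 7.6663 mm and α/2 = 19.5°, tan(α/2) ≈ 0.35412, so f ≈ 7.6663 / 0.70824 ≈ 10.8244 mm.

10.82 mm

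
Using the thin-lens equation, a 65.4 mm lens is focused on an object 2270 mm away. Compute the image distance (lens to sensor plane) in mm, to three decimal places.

67.340 mm

1/dᵢ = 1/f − 1/dₒ = 1/65.4 − 1/2270 = 0.0148500 mm⁻¹.
dᵢ = 1/0.0148500 ≈ 67.3401 mm.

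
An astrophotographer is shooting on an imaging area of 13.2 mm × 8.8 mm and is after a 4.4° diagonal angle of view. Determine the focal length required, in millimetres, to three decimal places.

206.481 mm

Sensor diagonal = √(13.2² + 8.8²) = √251.6800 ≈ 15.8644 mm.
From α = 2·arctan(d/2f) we get f = d / (2·tan(α/2)).
With d = 15.8644 mm and α/2 = 2.2°, tan(α/2) ≈ 0.03842, so f ≈ 15.8644 / 0.07683 ≈ 206.4813 mm.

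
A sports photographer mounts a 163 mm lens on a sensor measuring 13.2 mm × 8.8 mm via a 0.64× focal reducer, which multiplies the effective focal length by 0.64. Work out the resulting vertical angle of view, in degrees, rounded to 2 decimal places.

4.83°

Effective focal length f = 163 × 0.64 = 104.32 mm.
α = 2·arctan(8.8 / (2 × 104.32)) = 2·arctan(0.04218) ≈ 4.8304°.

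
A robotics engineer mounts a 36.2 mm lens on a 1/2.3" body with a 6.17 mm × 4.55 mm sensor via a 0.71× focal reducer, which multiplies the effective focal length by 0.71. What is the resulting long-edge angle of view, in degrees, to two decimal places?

Effective focal length f = 36.2 × 0.71 = 25.702 mm.
α = 2·arctan(6.17 / (2 × 25.702)) = 2·arctan(0.12003) ≈ 13.6889°.

13.69°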